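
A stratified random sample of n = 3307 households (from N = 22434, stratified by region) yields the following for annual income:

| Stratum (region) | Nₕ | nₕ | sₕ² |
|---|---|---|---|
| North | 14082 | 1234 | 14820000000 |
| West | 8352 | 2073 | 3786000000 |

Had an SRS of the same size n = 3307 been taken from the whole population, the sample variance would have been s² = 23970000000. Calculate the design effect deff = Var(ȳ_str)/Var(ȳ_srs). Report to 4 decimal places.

0.7294

Var(ȳ_str) = Σ Wₕ²(1−fₕ)sₕ²/nₕ with Wₕ = Nₕ/22434:
  North: (14082/22434)²·(1−1234/14082)·14820000000/1234 = 4.3173721 × 10^6
  West: (8352/22434)²·(1−2073/8352)·3786000000/2073 = 190304.41
  → Var(ȳ_str) = 4.5076765 × 10^6.
Var(ȳ_srs) = (1 − 3307/22434)·23970000000/3307 = 6.1797938 × 10^6.
deff = (4.5076765 × 10^6) / (6.1797938 × 10^6) = 0.7294.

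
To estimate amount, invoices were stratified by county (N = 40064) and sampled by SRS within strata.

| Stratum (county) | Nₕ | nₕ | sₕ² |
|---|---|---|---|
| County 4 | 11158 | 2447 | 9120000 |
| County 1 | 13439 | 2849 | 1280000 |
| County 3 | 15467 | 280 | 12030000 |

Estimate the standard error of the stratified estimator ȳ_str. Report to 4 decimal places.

Var(ȳ_str) = Σₕ Wₕ²(1 − fₕ)sₕ²/nₕ with Wₕ = Nₕ/N, N = 40064.
County 4: Wₕ = 0.27850439; term = 0.27850439²·(1 − 0.21930453)·9120000/2447 = 225.68704.
County 1: Wₕ = 0.33543830; term = 0.33543830²·(1 − 0.21199494)·1280000/2849 = 39.835642.
County 3: Wₕ = 0.38605731; term = 0.38605731²·(1 − 0.01810306)·12030000/280 = 6287.4864.
Sum = 6553.0091.
SE = √(6553.0091) = 80.9507.

80.9507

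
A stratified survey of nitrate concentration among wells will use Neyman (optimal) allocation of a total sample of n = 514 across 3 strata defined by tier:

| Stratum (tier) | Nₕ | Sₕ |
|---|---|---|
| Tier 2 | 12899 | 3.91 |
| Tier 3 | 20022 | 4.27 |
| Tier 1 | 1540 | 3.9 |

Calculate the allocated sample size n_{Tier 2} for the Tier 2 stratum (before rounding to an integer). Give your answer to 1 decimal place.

182.6

Neyman allocation: nₕ = n·NₕSₕ / Σⱼ NⱼSⱼ.
Σ NⱼSⱼ = 12899·3.91 + 20022·4.27 + 1540·3.9 = 141935.03.
n_{Tier 2} = 514·12899·3.91 / 141935.03 = 182.6.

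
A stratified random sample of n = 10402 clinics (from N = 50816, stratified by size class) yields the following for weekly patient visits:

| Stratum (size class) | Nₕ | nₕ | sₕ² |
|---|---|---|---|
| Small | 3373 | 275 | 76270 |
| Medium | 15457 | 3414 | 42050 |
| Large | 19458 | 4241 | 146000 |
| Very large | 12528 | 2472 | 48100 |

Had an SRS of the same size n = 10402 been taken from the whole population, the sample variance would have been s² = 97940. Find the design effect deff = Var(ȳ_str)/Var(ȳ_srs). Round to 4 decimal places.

Var(ȳ_str) = Σ Wₕ²(1−fₕ)sₕ²/nₕ with Wₕ = Nₕ/50816:
  Small: (3373/50816)²·(1−275/3373)·76270/275 = 1.122323
  Medium: (15457/50816)²·(1−3414/15457)·42050/3414 = 0.88789462
  Large: (19458/50816)²·(1−4241/19458)·146000/4241 = 3.9473976
  Very large: (12528/50816)²·(1−2472/12528)·48100/2472 = 0.94929822
  → Var(ȳ_str) = 6.9069134.
Var(ȳ_srs) = (1 − 10402/50816)·97940/10402 = 7.4881513.
deff = 6.9069134 / 7.4881513 = 0.9224.

0.9224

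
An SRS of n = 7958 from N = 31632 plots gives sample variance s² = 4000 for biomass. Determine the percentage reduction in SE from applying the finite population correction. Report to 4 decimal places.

13.4888

f = n/N = 7958/31632 = 0.25158068.
SE_no-fpc = √(s²/n) = 0.70897028; SE_fpc = √((1−f)s²/n) = 0.61333892.
Ratio = √(1−f) = 0.86511232. Reduction = 100·(1 − 0.86511232) = 13.4888%.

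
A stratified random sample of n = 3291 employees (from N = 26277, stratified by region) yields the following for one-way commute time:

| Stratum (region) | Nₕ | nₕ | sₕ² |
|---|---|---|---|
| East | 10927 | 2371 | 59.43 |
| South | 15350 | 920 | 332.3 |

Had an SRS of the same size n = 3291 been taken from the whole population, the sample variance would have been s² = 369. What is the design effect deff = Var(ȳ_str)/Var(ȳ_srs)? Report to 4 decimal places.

Var(ȳ_str) = Σ Wₕ²(1−fₕ)sₕ²/nₕ with Wₕ = Nₕ/26277:
  East: (10927/26277)²·(1−2371/10927)·59.43/2371 = 0.0033938632
  South: (15350/26277)²·(1−920/15350)·332.3/920 = 0.11586857
  → Var(ȳ_str) = 0.11926243.
Var(ȳ_srs) = (1 − 3291/26277)·369/3291 = 0.098081276.
deff = 0.11926243 / 0.098081276 = 1.2160.

1.2160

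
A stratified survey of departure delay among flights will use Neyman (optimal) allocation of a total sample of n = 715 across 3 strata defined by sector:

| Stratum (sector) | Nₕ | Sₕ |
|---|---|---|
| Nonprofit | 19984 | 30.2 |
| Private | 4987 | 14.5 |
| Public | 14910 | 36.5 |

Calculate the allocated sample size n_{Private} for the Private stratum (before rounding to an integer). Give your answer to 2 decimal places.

42.38

Neyman allocation: nₕ = n·NₕSₕ / Σⱼ NⱼSⱼ.
Σ NⱼSⱼ = 19984·30.2 + 4987·14.5 + 14910·36.5 = 1.2200433 × 10^6.
n_{Private} = 715·4987·14.5 / (1.2200433 × 10^6) = 42.38.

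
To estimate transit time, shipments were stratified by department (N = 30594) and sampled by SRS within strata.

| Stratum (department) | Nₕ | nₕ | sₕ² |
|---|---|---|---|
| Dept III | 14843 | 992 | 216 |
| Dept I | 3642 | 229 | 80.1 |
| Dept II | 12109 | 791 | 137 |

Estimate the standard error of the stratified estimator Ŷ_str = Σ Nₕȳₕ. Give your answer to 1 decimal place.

Var(Ŷ_str) = Σₕ Nₕ²(1 − fₕ)sₕ²/nₕ.
Dept III: 14843²·(1 − 992/14843)·216/992 = 4.476565 × 10^7.
Dept I: 3642²·(1 − 229/3642)·80.1/229 = 4.3478371 × 10^6.
Dept II: 12109²·(1 − 791/12109)·137/791 = 2.3736794 × 10^7.
Sum = 7.2850281 × 10^7.
SE = √(7.2850281 × 10^7) = 8535.2.

8535.2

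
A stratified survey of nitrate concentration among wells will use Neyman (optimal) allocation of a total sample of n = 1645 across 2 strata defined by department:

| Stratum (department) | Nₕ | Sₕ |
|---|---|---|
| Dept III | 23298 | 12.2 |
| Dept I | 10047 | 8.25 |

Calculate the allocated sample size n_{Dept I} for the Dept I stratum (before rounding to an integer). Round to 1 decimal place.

371.4

Neyman allocation: nₕ = n·NₕSₕ / Σⱼ NⱼSⱼ.
Σ NⱼSⱼ = 23298·12.2 + 10047·8.25 = 367123.35.
n_{Dept I} = 1645·10047·8.25 / 367123.35 = 371.4.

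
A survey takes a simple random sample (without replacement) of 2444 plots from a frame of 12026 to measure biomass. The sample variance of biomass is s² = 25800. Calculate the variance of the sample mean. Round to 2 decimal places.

8.41

Under SRS without replacement, Var(ȳ) = (1 − f)·s²/n with f = n/N = 2444/12026 = 0.20322634.
Var(ȳ) = (1 − 0.20322634)·25800/2444 = 0.79677366·10.556465 = 8.4111131.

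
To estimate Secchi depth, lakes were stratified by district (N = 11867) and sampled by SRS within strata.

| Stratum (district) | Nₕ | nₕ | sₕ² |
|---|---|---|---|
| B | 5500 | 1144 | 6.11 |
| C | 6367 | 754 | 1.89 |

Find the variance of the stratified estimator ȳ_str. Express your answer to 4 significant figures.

Var(ȳ_str) = Σₕ Wₕ²(1 − fₕ)sₕ²/nₕ with Wₕ = Nₕ/N, N = 11867.
B: Wₕ = 0.46347013; term = 0.46347013²·(1 − 0.20800000)·6.11/1144 = 9.0862328 × 10^-4.
C: Wₕ = 0.53652987; term = 0.53652987²·(1 − 0.11842312)·1.89/754 = 6.3611914 × 10^-4.
Sum = 0.0015447424.

0.001545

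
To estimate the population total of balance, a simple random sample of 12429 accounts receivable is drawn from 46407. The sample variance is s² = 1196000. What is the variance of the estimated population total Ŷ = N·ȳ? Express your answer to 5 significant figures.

1.5173 × 10^11

Var(Ŷ) = N²·Var(ȳ) = N²·(1 − n/N)·s²/n.
f = 12429/46407 = 0.26782597; Var(ȳ) = 0.73217403·1196000/12429 = 70.454593.
Var(Ŷ) = 46407² · 70.454593 = 1.5173169 × 10^11.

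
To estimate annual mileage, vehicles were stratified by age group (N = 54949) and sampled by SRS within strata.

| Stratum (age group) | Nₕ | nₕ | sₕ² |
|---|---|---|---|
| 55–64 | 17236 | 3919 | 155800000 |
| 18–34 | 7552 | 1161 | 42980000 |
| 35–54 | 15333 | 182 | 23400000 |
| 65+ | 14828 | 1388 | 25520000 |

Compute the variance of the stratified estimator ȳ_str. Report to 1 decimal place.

Var(ȳ_str) = Σₕ Wₕ²(1 − fₕ)sₕ²/nₕ with Wₕ = Nₕ/N, N = 54949.
55–64: Wₕ = 0.31367268; term = 0.31367268²·(1 − 0.22737294)·155800000/3919 = 3022.1463.
18–34: Wₕ = 0.13743653; term = 0.13743653²·(1 − 0.15373411)·42980000/1161 = 591.75972.
35–54: Wₕ = 0.27904056; term = 0.27904056²·(1 − 0.01186982)·23400000/182 = 9892.2098.
65+: Wₕ = 0.26985022; term = 0.26985022²·(1 − 0.09360669)·25520000/1388 = 1213.5382.
Sum = 14719.654.

14719.7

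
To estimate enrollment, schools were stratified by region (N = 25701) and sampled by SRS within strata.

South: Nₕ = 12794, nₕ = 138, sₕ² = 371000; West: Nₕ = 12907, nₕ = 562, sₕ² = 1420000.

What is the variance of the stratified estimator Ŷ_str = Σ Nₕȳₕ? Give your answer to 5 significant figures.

Var(Ŷ_str) = Σₕ Nₕ²(1 − fₕ)sₕ²/nₕ.
South: 12794²·(1 − 138/12794)·371000/138 = 4.3530899 × 10^11.
West: 12907²·(1 − 562/12907)·1420000/562 = 4.0259505 × 10^11.
Sum = 8.3790404 × 10^11.

8.3790 × 10^11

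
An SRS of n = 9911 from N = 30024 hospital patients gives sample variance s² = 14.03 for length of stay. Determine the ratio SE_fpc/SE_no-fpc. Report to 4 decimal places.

0.8185

f = n/N = 9911/30024 = 0.33010258.
SE_no-fpc = √(s²/n) = 0.037624445; SE_fpc = √((1−f)s²/n) = 0.030794577.
Ratio = √(1−f) = 0.81847261.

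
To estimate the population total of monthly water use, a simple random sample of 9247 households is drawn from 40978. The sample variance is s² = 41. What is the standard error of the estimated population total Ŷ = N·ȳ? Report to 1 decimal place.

Var(Ŷ) = N²·Var(ȳ) = N²·(1 − n/N)·s²/n.
f = 9247/40978 = 0.22565767; Var(ȳ) = 0.77434233·41/9247 = 0.0034333336.
Var(Ŷ) = 40978² · 0.0034333336 = 5.7652417 × 10^6.
SE(Ŷ) = √(5.7652417 × 10^6) = 2401.1.

2401.1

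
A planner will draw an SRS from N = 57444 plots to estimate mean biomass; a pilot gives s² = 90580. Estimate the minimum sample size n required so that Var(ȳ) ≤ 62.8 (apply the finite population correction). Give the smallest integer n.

1408

Without fpc, n₀ = s²/D = 90580/62.8 = 1442.3567.
With fpc, (1 − n/N)·s²/n ≤ D requires n ≥ n₀/(1 + n₀/N) = 1442.3567/(1 + 1442.3567/57444) = 1407.0278.
Rounding up, n = 1408.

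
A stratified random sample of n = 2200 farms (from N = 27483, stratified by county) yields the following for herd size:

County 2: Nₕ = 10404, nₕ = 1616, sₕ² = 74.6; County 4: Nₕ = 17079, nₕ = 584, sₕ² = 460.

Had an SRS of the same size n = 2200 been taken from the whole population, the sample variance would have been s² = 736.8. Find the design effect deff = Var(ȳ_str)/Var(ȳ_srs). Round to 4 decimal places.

0.9717

Var(ȳ_str) = Σ Wₕ²(1−fₕ)sₕ²/nₕ with Wₕ = Nₕ/27483:
  County 2: (10404/27483)²·(1−1616/10404)·74.6/1616 = 0.005588041
  County 4: (17079/27483)²·(1−584/17079)·460/584 = 0.29378625
  → Var(ȳ_str) = 0.29937429.
Var(ȳ_srs) = (1 − 2200/27483)·736.8/2200 = 0.30809979.
deff = 0.29937429 / 0.30809979 = 0.9717.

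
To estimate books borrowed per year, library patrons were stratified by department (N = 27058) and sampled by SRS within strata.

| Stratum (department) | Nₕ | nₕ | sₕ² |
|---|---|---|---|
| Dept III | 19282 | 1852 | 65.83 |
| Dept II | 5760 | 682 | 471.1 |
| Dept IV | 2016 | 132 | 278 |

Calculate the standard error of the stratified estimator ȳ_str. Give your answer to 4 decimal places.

Var(ȳ_str) = Σₕ Wₕ²(1 − fₕ)sₕ²/nₕ with Wₕ = Nₕ/N, N = 27058.
Dept III: Wₕ = 0.71261734; term = 0.71261734²·(1 − 0.09604813)·65.83/1852 = 0.016317024.
Dept II: Wₕ = 0.21287604; term = 0.21287604²·(1 − 0.11840278)·471.1/682 = 0.027596406.
Dept IV: Wₕ = 0.07450662; term = 0.07450662²·(1 − 0.06547619)·278/132 = 0.010925741.
Sum = 0.054839171.
SE = √(0.054839171) = 0.2342.

0.2342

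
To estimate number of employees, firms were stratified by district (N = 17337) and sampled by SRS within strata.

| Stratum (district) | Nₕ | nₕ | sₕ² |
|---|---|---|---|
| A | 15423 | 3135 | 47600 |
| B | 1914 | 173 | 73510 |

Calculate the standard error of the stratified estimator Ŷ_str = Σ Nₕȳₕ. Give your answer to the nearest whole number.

Var(Ŷ_str) = Σₕ Nₕ²(1 − fₕ)sₕ²/nₕ.
A: 15423²·(1 − 3135/15423)·47600/3135 = 2.8775274 × 10^9.
B: 1914²·(1 − 173/1914)·73510/173 = 1.4159275 × 10^9.
Sum = 4.2934549 × 10^9.
SE = √(4.2934549 × 10^9) = 65524.

65524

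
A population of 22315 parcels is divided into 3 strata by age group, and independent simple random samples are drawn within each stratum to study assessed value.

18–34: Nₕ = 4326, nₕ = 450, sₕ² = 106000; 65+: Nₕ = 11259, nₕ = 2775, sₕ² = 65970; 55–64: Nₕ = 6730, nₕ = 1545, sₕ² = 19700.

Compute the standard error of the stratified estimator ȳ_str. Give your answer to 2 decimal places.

Var(ȳ_str) = Σₕ Wₕ²(1 − fₕ)sₕ²/nₕ with Wₕ = Nₕ/N, N = 22315.
18–34: Wₕ = 0.19386063; term = 0.19386063²·(1 − 0.10402219)·106000/450 = 7.9317653.
65+: Wₕ = 0.50454851; term = 0.50454851²·(1 − 0.24646949)·65970/2775 = 4.5602662.
55–64: Wₕ = 0.30159086; term = 0.30159086²·(1 − 0.22956909)·19700/1545 = 0.89352722.
Sum = 13.385559.
SE = √(13.385559) = 3.66.

3.66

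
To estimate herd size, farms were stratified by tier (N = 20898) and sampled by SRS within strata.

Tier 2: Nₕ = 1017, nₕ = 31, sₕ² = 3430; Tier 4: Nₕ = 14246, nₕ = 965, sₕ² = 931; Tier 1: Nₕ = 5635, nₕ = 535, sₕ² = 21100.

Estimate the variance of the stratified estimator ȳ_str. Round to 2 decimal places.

3.27

Var(ȳ_str) = Σₕ Wₕ²(1 − fₕ)sₕ²/nₕ with Wₕ = Nₕ/N, N = 20898.
Tier 2: Wₕ = 0.04866494; term = 0.04866494²·(1 − 0.03048181)·3430/31 = 0.25405096.
Tier 4: Wₕ = 0.68169203; term = 0.68169203²·(1 − 0.06773831)·931/965 = 0.41796184.
Tier 1: Wₕ = 0.26964303; term = 0.26964303²·(1 − 0.09494232)·21100/535 = 2.5952746.
Sum = 3.2672874.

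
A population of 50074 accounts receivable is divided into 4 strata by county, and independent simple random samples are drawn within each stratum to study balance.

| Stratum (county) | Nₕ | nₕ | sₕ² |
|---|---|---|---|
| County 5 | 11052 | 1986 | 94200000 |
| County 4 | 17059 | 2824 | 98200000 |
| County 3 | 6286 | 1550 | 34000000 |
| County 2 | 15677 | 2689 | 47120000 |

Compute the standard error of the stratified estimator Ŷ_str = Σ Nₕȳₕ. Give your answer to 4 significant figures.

Var(Ŷ_str) = Σₕ Nₕ²(1 − fₕ)sₕ²/nₕ.
County 5: 11052²·(1 − 1986/11052)·94200000/1986 = 4.752567 × 10^12.
County 4: 17059²·(1 − 2824/17059)·98200000/2824 = 8.4441869 × 10^12.
County 3: 6286²·(1 − 1550/6286)·34000000/1550 = 6.5303023 × 10^11.
County 2: 15677²·(1 − 2689/15677)·47120000/2689 = 3.5679579 × 10^12.
Sum = 1.7417742 × 10^13.
SE = √(1.7417742 × 10^13) = 4.173 × 10^6.

4.173 × 10^6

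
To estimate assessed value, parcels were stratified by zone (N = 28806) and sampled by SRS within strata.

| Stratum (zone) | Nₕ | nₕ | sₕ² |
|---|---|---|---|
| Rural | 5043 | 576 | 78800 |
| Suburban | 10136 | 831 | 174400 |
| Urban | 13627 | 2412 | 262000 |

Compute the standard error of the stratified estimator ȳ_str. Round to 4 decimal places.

Var(ȳ_str) = Σₕ Wₕ²(1 − fₕ)sₕ²/nₕ with Wₕ = Nₕ/N, N = 28806.
Rural: Wₕ = 0.17506769; term = 0.17506769²·(1 − 0.11421773)·78800/576 = 3.7140072.
Suburban: Wₕ = 0.35187114; term = 0.35187114²·(1 − 0.08198500)·174400/831 = 23.854072.
Urban: Wₕ = 0.47306117; term = 0.47306117²·(1 − 0.17700154)·262000/2412 = 20.005878.
Sum = 47.573957.
SE = √(47.573957) = 6.8974.

6.8974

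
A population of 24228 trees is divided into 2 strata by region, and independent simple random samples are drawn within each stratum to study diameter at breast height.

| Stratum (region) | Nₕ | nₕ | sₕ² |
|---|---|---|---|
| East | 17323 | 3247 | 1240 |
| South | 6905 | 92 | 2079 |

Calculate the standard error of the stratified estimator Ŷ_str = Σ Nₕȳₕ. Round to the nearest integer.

Var(Ŷ_str) = Σₕ Nₕ²(1 − fₕ)sₕ²/nₕ.
East: 17323²·(1 − 3247/17323)·1240/3247 = 9.3119741 × 10^7.
South: 6905²·(1 − 92/6905)·2079/92 = 1.0630868 × 10^9.
Sum = 1.1562065 × 10^9.
SE = √(1.1562065 × 10^9) = 34003.

34003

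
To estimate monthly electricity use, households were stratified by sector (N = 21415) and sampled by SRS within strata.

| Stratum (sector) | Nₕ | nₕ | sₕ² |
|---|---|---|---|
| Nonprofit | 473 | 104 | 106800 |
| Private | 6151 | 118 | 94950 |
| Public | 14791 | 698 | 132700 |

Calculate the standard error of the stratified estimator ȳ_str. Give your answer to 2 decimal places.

12.33

Var(ȳ_str) = Σₕ Wₕ²(1 − fₕ)sₕ²/nₕ with Wₕ = Nₕ/N, N = 21415.
Nonprofit: Wₕ = 0.02208732; term = 0.02208732²·(1 − 0.21987315)·106800/104 = 0.39083123.
Private: Wₕ = 0.28722858; term = 0.28722858²·(1 − 0.01918387)·94950/118 = 65.111224.
Public: Wₕ = 0.69068410; term = 0.69068410²·(1 − 0.04719086)·132700/698 = 86.413249.
Sum = 151.9153.
SE = √(151.9153) = 12.33.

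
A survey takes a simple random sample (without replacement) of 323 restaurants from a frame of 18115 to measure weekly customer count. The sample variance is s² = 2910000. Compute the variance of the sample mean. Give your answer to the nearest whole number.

8849

Under SRS without replacement, Var(ȳ) = (1 − f)·s²/n with f = n/N = 323/18115 = 0.01783053.
Var(ȳ) = (1 − 0.01783053)·2910000/323 = 0.98216947·9009.2879 = 8848.6476.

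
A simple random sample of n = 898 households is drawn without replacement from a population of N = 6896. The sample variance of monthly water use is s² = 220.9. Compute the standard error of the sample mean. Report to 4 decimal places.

0.4626

Under SRS without replacement, Var(ȳ) = (1 − f)·s²/n with f = n/N = 898/6896 = 0.13022042.
Var(ȳ) = (1 − 0.13022042)·220.9/898 = 0.86977958·0.24599109 = 0.21395803.
SE(ȳ) = √(0.21395803) = 0.4626.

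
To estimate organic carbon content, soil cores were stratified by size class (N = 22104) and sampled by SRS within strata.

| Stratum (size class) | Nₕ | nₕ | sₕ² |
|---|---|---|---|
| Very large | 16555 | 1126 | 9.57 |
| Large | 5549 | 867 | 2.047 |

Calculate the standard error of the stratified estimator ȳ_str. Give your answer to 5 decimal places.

Var(ȳ_str) = Σₕ Wₕ²(1 − fₕ)sₕ²/nₕ with Wₕ = Nₕ/N, N = 22104.
Very large: Wₕ = 0.74895946; term = 0.74895946²·(1 − 0.06801571)·9.57/1126 = 0.0044432297.
Large: Wₕ = 0.25104054; term = 0.25104054²·(1 − 0.15624437)·2.047/867 = 1.2554607 × 10^-4.
Sum = 0.0045687758.
SE = √(0.0045687758) = 0.06759.

0.06759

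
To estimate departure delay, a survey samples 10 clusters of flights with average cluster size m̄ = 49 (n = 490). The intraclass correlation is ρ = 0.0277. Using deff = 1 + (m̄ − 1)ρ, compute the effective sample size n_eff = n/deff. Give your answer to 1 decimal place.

deff = 1 + (49 − 1)·0.0277 = 1 + 1.3296 = 2.3296.
n_eff = 490 / 2.3296 = 210.3.

210.3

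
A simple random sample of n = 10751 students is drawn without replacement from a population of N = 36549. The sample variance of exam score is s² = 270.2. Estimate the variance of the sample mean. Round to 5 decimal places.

Under SRS without replacement, Var(ȳ) = (1 − f)·s²/n with f = n/N = 10751/36549 = 0.29415305.
Var(ȳ) = (1 − 0.29415305)·270.2/10751 = 0.70584695·0.025132546 = 0.017739731.

0.01774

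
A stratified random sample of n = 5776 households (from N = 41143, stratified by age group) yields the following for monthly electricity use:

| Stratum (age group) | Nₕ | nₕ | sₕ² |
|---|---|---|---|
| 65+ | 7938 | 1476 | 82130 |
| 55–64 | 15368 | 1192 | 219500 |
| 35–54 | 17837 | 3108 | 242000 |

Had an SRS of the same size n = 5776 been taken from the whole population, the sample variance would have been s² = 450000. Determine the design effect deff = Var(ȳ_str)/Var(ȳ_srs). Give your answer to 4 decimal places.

Var(ȳ_str) = Σ Wₕ²(1−fₕ)sₕ²/nₕ with Wₕ = Nₕ/41143:
  65+: (7938/41143)²·(1−1476/7938)·82130/1476 = 1.6861709
  55–64: (15368/41143)²·(1−1192/15368)·219500/1192 = 23.699403
  35–54: (17837/41143)²·(1−3108/17837)·242000/3108 = 12.084746
  → Var(ȳ_str) = 37.47032.
Var(ȳ_srs) = (1 − 5776/41143)·450000/5776 = 66.971125.
deff = 37.47032 / 66.971125 = 0.5595.

0.5595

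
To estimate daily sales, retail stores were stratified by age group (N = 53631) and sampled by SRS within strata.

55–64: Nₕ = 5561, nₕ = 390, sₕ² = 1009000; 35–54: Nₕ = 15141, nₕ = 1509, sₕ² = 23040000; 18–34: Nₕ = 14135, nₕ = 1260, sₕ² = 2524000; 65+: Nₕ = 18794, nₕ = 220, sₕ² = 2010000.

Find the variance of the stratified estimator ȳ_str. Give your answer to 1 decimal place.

2357.1

Var(ȳ_str) = Σₕ Wₕ²(1 − fₕ)sₕ²/nₕ with Wₕ = Nₕ/N, N = 53631.
55–64: Wₕ = 0.10369003; term = 0.10369003²·(1 − 0.07013127)·1009000/390 = 25.865579.
35–54: Wₕ = 0.28231806; term = 0.28231806²·(1 − 0.09966317)·23040000/1509 = 1095.6594.
18–34: Wₕ = 0.26356025; term = 0.26356025²·(1 − 0.08914043)·2524000/1260 = 126.74478.
65+: Wₕ = 0.35043165; term = 0.35043165²·(1 − 0.01170586)·2010000/220 = 1108.8333.
Sum = 2357.1031.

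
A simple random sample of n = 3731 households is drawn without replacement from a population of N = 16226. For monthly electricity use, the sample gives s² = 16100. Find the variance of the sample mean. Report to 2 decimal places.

Under SRS without replacement, Var(ȳ) = (1 − f)·s²/n with f = n/N = 3731/16226 = 0.22993960.
Var(ȳ) = (1 − 0.22993960)·16100/3731 = 0.77006040·4.315197 = 3.3229623.

3.32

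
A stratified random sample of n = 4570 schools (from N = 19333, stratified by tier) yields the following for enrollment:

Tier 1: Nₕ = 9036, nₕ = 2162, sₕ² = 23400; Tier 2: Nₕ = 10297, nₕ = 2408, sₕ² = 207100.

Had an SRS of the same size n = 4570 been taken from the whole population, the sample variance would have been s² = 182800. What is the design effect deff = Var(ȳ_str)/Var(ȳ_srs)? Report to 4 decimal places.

Var(ȳ_str) = Σ Wₕ²(1−fₕ)sₕ²/nₕ with Wₕ = Nₕ/19333:
  Tier 1: (9036/19333)²·(1−2162/9036)·23400/2162 = 1.7986531
  Tier 2: (10297/19333)²·(1−2408/10297)·207100/2408 = 18.692087
  → Var(ȳ_str) = 20.49074.
Var(ȳ_srs) = (1 − 4570/19333)·182800/4570 = 30.544665.
deff = 20.49074 / 30.544665 = 0.6708.

0.6708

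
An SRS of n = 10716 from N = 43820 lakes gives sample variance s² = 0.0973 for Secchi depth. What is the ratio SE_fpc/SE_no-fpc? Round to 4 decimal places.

0.8692

f = n/N = 10716/43820 = 0.24454587.
SE_no-fpc = √(s²/n) = 0.003013284; SE_fpc = √((1−f)s²/n) = 0.002619052.
Ratio = √(1−f) = 0.86916864.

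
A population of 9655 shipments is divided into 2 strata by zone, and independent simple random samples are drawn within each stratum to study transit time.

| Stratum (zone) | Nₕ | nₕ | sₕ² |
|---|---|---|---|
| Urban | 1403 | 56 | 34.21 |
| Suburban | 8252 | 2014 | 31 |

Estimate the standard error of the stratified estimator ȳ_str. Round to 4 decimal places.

Var(ȳ_str) = Σₕ Wₕ²(1 − fₕ)sₕ²/nₕ with Wₕ = Nₕ/N, N = 9655.
Urban: Wₕ = 0.14531331; term = 0.14531331²·(1 − 0.03991447)·34.21/56 = 0.012384708.
Suburban: Wₕ = 0.85468669; term = 0.85468669²·(1 − 0.24406205)·31/2014 = 0.0084996738.
Sum = 0.020884382.
SE = √(0.020884382) = 0.1445.

0.1445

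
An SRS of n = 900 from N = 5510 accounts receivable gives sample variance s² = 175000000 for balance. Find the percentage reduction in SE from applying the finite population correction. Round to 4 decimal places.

8.5308

f = n/N = 900/5510 = 0.16333938.
SE_no-fpc = √(s²/n) = 440.95855; SE_fpc = √((1−f)s²/n) = 403.34106.
Ratio = √(1−f) = 0.91469154. Reduction = 100·(1 − 0.91469154) = 8.5308%.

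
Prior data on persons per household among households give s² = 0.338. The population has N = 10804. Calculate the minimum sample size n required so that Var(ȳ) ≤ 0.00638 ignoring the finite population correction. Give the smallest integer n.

53

Without fpc, n₀ = s²/D = 0.338/0.00638 = 52.9781.
Rounding up, n = 53.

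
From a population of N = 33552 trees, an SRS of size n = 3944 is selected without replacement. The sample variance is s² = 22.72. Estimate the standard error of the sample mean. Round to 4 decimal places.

Under SRS without replacement, Var(ȳ) = (1 − f)·s²/n with f = n/N = 3944/33552 = 0.11754888.
Var(ȳ) = (1 − 0.11754888)·22.72/3944 = 0.88245112·0.0057606491 = 0.0050834912.
SE(ȳ) = √(0.0050834912) = 0.0713.

0.0713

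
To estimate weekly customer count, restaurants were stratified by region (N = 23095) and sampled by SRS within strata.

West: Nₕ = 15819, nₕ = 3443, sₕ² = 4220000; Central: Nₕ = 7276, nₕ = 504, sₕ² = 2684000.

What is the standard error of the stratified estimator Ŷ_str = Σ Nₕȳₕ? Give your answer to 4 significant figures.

708800

Var(Ŷ_str) = Σₕ Nₕ²(1 − fₕ)sₕ²/nₕ.
West: 15819²·(1 − 3443/15819)·4220000/3443 = 2.3995774 × 10^11.
Central: 7276²·(1 − 504/7276)·2684000/504 = 2.6239866 × 10^11.
Sum = 5.023564 × 10^11.
SE = √(5.023564 × 10^11) = 708800.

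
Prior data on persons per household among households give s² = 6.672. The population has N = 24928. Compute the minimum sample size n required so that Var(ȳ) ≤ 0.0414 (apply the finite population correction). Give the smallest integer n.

161

Without fpc, n₀ = s²/D = 6.672/0.0414 = 161.1594.
With fpc, (1 − n/N)·s²/n ≤ D requires n ≥ n₀/(1 + n₀/N) = 161.1594/(1 + 161.1594/24928) = 160.1242.
Rounding up, n = 161.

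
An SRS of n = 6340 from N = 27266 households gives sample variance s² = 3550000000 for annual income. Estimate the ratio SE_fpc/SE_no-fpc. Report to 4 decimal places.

0.8761

f = n/N = 6340/27266 = 0.23252402.
SE_no-fpc = √(s²/n) = 748.28932; SE_fpc = √((1−f)s²/n) = 655.54415.
Ratio = √(1−f) = 0.87605706.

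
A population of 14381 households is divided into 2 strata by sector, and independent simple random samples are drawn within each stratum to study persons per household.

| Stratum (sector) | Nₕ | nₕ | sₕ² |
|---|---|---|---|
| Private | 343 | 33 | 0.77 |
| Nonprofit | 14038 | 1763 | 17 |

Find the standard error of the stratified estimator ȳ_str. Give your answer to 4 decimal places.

Var(ȳ_str) = Σₕ Wₕ²(1 − fₕ)sₕ²/nₕ with Wₕ = Nₕ/N, N = 14381.
Private: Wₕ = 0.02385091; term = 0.02385091²·(1 − 0.09620991)·0.77/33 = 1.1996496 × 10^-5.
Nonprofit: Wₕ = 0.97614909; term = 0.97614909²·(1 − 0.12558769)·17/1763 = 0.0080342469.
Sum = 0.0080462434.
SE = √(0.0080462434) = 0.0897.

0.0897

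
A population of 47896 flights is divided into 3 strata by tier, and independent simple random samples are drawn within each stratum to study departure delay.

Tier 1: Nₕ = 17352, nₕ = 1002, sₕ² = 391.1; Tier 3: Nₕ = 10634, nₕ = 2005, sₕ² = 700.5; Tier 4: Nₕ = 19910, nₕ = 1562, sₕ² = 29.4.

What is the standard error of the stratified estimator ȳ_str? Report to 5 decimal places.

Var(ȳ_str) = Σₕ Wₕ²(1 − fₕ)sₕ²/nₕ with Wₕ = Nₕ/N, N = 47896.
Tier 1: Wₕ = 0.36228495; term = 0.36228495²·(1 − 0.05774550)·391.1/1002 = 0.048271289.
Tier 3: Wₕ = 0.22202272; term = 0.22202272²·(1 − 0.18854617)·700.5/2005 = 0.013975019.
Tier 4: Wₕ = 0.41569233; term = 0.41569233²·(1 − 0.07845304)·29.4/1562 = 0.0029972834.
Sum = 0.065243591.
SE = √(0.065243591) = 0.25543.

0.25543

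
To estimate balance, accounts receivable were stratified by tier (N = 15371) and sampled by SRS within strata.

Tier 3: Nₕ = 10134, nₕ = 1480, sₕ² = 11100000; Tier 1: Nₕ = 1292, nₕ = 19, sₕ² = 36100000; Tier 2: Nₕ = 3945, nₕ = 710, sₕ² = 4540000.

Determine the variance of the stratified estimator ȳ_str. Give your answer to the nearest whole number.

Var(ȳ_str) = Σₕ Wₕ²(1 − fₕ)sₕ²/nₕ with Wₕ = Nₕ/N, N = 15371.
Tier 3: Wₕ = 0.65929347; term = 0.65929347²·(1 − 0.14604302)·11100000/1480 = 2783.9076.
Tier 1: Wₕ = 0.08405439; term = 0.08405439²·(1 − 0.01470588)·36100000/19 = 13226.358.
Tier 2: Wₕ = 0.25665214; term = 0.25665214²·(1 − 0.17997465)·4540000/710 = 345.39381.
Sum = 16355.659.

16356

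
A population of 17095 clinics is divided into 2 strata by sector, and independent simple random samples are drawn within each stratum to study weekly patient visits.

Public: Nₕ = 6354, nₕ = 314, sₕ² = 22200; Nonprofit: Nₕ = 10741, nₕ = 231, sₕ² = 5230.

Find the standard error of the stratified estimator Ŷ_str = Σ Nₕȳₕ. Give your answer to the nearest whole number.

Var(Ŷ_str) = Σₕ Nₕ²(1 − fₕ)sₕ²/nₕ.
Public: 6354²·(1 − 314/6354)·22200/314 = 2.7133604 × 10^9.
Nonprofit: 10741²·(1 − 231/10741)·5230/231 = 2.5558605 × 10^9.
Sum = 5.2692209 × 10^9.
SE = √(5.2692209 × 10^9) = 72589.

72589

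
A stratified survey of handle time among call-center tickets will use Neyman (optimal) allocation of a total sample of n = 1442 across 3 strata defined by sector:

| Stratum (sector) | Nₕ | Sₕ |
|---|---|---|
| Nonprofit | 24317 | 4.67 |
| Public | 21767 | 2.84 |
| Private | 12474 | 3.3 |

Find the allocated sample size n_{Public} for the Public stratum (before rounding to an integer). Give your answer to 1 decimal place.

411.7

Neyman allocation: nₕ = n·NₕSₕ / Σⱼ NⱼSⱼ.
Σ NⱼSⱼ = 24317·4.67 + 21767·2.84 + 12474·3.3 = 216542.87.
n_{Public} = 1442·21767·2.84 / 216542.87 = 411.7.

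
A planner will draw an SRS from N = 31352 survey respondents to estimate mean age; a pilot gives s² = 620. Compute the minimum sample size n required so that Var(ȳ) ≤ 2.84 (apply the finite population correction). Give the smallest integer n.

217

Without fpc, n₀ = s²/D = 620/2.84 = 218.3099.
With fpc, (1 − n/N)·s²/n ≤ D requires n ≥ n₀/(1 + n₀/N) = 218.3099/(1 + 218.3099/31352) = 216.8003.
Rounding up, n = 217.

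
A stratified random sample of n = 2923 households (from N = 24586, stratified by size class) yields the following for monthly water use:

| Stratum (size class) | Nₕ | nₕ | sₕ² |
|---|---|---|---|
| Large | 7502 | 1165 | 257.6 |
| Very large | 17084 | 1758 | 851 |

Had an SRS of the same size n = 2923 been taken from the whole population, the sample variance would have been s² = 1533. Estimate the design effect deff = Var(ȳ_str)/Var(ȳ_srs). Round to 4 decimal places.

0.4914

Var(ȳ_str) = Σ Wₕ²(1−fₕ)sₕ²/nₕ with Wₕ = Nₕ/24586:
  Large: (7502/24586)²·(1−1165/7502)·257.6/1165 = 0.017390215
  Very large: (17084/24586)²·(1−1758/17084)·851/1758 = 0.20967822
  → Var(ȳ_str) = 0.22706844.
Var(ȳ_srs) = (1 − 2923/24586)·1533/2923 = 0.46210861.
deff = 0.22706844 / 0.46210861 = 0.4914.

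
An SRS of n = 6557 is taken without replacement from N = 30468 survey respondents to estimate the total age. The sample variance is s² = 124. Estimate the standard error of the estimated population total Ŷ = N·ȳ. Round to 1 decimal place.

Var(Ŷ) = N²·Var(ȳ) = N²·(1 − n/N)·s²/n.
f = 6557/30468 = 0.21520940; Var(ȳ) = 0.78479060·124/6557 = 0.014841244.
Var(Ŷ) = 30468² · 0.014841244 = 1.3777112 × 10^7.
SE(Ŷ) = √(1.3777112 × 10^7) = 3711.8.

3711.8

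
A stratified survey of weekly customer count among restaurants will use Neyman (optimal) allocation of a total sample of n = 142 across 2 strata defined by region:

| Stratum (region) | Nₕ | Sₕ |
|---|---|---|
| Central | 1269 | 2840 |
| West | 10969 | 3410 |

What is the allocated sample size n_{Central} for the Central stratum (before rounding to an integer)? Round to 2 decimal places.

Neyman allocation: nₕ = n·NₕSₕ / Σⱼ NⱼSⱼ.
Σ NⱼSⱼ = 1269·2840 + 10969·3410 = 4.100825 × 10^7.
n_{Central} = 142·1269·2840 / (4.100825 × 10^7) = 12.48.

12.48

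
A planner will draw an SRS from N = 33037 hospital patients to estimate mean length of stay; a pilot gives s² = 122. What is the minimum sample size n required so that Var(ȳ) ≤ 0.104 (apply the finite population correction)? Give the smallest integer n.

Without fpc, n₀ = s²/D = 122/0.104 = 1173.0769.
With fpc, (1 − n/N)·s²/n ≤ D requires n ≥ n₀/(1 + n₀/N) = 1173.0769/(1 + 1173.0769/33037) = 1132.8516.
Rounding up, n = 1133.

1133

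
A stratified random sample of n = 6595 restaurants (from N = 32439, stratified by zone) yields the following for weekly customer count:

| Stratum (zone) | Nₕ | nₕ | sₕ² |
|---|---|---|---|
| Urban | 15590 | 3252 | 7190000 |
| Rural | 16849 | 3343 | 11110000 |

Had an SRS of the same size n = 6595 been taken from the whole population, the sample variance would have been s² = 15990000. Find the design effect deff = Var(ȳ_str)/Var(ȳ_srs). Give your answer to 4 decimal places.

Var(ȳ_str) = Σ Wₕ²(1−fₕ)sₕ²/nₕ with Wₕ = Nₕ/32439:
  Urban: (15590/32439)²·(1−3252/15590)·7190000/3252 = 404.14231
  Rural: (16849/32439)²·(1−3343/16849)·11110000/3343 = 718.69338
  → Var(ȳ_str) = 1122.8357.
Var(ȳ_srs) = (1 − 6595/32439)·15990000/6595 = 1931.6389.
deff = 1122.8357 / 1931.6389 = 0.5813.

0.5813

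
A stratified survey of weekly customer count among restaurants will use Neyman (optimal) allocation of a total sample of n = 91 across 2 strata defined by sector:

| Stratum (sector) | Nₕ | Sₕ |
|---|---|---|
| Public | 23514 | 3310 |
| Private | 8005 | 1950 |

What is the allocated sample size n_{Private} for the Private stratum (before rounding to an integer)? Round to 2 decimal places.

Neyman allocation: nₕ = n·NₕSₕ / Σⱼ NⱼSⱼ.
Σ NⱼSⱼ = 23514·3310 + 8005·1950 = 9.344109 × 10^7.
n_{Private} = 91·8005·1950 / (9.344109 × 10^7) = 15.20.

15.20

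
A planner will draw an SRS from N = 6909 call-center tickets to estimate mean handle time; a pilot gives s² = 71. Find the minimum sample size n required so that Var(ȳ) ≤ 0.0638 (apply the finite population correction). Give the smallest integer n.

Without fpc, n₀ = s²/D = 71/0.0638 = 1112.8527.
With fpc, (1 − n/N)·s²/n ≤ D requires n ≥ n₀/(1 + n₀/N) = 1112.8527/(1 + 1112.8527/6909) = 958.4693.
Rounding up, n = 959.

959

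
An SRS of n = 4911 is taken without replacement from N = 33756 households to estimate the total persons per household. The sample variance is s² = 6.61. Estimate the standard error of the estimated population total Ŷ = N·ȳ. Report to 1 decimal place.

1144.8

Var(Ŷ) = N²·Var(ȳ) = N²·(1 − n/N)·s²/n.
f = 4911/33756 = 0.14548525; Var(ȳ) = 0.85451475·6.61/4911 = 0.001150141.
Var(Ŷ) = 33756² · 0.001150141 = 1.3105483 × 10^6.
SE(Ŷ) = √(1.3105483 × 10^6) = 1144.8.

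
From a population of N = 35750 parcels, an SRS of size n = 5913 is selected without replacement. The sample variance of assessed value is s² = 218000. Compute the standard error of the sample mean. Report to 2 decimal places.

5.55

Under SRS without replacement, Var(ȳ) = (1 − f)·s²/n with f = n/N = 5913/35750 = 0.16539860.
Var(ȳ) = (1 − 0.16539860)·218000/5913 = 0.83460140·36.867918 = 30.770016.
SE(ȳ) = √(30.770016) = 5.55.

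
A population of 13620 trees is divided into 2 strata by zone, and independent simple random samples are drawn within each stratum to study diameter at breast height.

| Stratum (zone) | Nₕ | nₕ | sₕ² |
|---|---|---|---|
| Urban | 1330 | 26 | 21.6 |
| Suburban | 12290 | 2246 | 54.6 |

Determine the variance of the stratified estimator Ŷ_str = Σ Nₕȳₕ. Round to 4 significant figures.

4.442 × 10^6

Var(Ŷ_str) = Σₕ Nₕ²(1 − fₕ)sₕ²/nₕ.
Urban: 1330²·(1 − 26/1330)·21.6/26 = 1.4408197 × 10^6.
Suburban: 12290²·(1 − 2246/12290)·54.6/2246 = 3.0008306 × 10^6.
Sum = 4.4416503 × 10^6.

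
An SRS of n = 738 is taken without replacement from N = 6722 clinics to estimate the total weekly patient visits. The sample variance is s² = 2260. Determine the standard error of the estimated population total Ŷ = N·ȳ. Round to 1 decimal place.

Var(Ŷ) = N²·Var(ȳ) = N²·(1 − n/N)·s²/n.
f = 738/6722 = 0.10978875; Var(ȳ) = 0.89021125·2260/738 = 2.7261212.
Var(Ŷ) = 6722² · 2.7261212 = 1.2318056 × 10^8.
SE(Ŷ) = √(1.2318056 × 10^8) = 11098.7.

11098.7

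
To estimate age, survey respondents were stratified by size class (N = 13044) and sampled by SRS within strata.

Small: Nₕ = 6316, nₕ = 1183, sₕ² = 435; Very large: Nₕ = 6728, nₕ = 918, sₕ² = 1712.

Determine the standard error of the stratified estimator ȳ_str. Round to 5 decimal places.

Var(ȳ_str) = Σₕ Wₕ²(1 − fₕ)sₕ²/nₕ with Wₕ = Nₕ/N, N = 13044.
Small: Wₕ = 0.48420730; term = 0.48420730²·(1 − 0.18730209)·435/1183 = 0.070064224.
Very large: Wₕ = 0.51579270; term = 0.51579270²·(1 − 0.13644471)·1712/918 = 0.42845145.
Sum = 0.49851567.
SE = √(0.49851567) = 0.70606.

0.70606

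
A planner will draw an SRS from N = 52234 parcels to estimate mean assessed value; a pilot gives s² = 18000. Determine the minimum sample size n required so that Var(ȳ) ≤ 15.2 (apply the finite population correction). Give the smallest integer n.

1158

Without fpc, n₀ = s²/D = 18000/15.2 = 1184.2105.
With fpc, (1 − n/N)·s²/n ≤ D requires n ≥ n₀/(1 + n₀/N) = 1184.2105/(1 + 1184.2105/52234) = 1157.9581.
Rounding up, n = 1158.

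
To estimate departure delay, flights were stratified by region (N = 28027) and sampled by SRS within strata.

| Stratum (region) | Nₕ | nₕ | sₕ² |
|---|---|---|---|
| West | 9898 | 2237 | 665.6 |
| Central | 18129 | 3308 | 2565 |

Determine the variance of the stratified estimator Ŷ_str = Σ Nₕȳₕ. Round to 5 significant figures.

2.3090 × 10^8

Var(Ŷ_str) = Σₕ Nₕ²(1 − fₕ)sₕ²/nₕ.
West: 9898²·(1 − 2237/9898)·665.6/2237 = 2.2562137 × 10^7.
Central: 18129²·(1 − 3308/18129)·2565/3308 = 2.0834027 × 10^8.
Sum = 2.3090241 × 10^8.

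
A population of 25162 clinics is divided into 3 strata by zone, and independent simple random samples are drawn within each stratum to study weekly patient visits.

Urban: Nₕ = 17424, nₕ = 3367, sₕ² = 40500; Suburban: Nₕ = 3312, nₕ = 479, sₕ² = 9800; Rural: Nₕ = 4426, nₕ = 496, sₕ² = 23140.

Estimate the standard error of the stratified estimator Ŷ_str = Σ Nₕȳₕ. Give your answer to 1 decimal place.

62845.8

Var(Ŷ_str) = Σₕ Nₕ²(1 − fₕ)sₕ²/nₕ.
Urban: 17424²·(1 − 3367/17424)·40500/3367 = 2.9461334 × 10^9.
Suburban: 3312²·(1 − 479/3312)·9800/479 = 1.9196739 × 10^8.
Rural: 4426²·(1 − 496/4426)·23140/496 = 8.1149461 × 10^8.
Sum = 3.9495954 × 10^9.
SE = √(3.9495954 × 10^9) = 62845.8.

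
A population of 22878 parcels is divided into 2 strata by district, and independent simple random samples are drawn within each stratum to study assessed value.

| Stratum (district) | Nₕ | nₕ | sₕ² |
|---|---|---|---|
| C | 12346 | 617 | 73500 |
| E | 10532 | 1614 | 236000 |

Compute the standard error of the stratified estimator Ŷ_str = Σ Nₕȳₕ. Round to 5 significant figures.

176020

Var(Ŷ_str) = Σₕ Nₕ²(1 − fₕ)sₕ²/nₕ.
C: 12346²·(1 − 617/12346)·73500/617 = 1.7250013 × 10^10.
E: 10532²·(1 − 1614/10532)·236000/1614 = 1.3733676 × 10^10.
Sum = 3.0983689 × 10^10.
SE = √(3.0983689 × 10^10) = 176020.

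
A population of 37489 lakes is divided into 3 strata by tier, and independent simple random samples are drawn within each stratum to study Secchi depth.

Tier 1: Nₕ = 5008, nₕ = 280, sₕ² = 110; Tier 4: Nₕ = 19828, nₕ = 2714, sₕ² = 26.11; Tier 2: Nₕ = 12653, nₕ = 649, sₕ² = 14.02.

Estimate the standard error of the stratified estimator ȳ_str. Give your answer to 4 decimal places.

0.1062

Var(ȳ_str) = Σₕ Wₕ²(1 − fₕ)sₕ²/nₕ with Wₕ = Nₕ/N, N = 37489.
Tier 1: Wₕ = 0.13358585; term = 0.13358585²·(1 − 0.05591054)·110/280 = 0.0066186395.
Tier 4: Wₕ = 0.52890181; term = 0.52890181²·(1 − 0.13687714)·26.11/2714 = 0.0023228425.
Tier 2: Wₕ = 0.33751234; term = 0.33751234²·(1 − 0.05129218)·14.02/649 = 0.0023346141.
Sum = 0.011276096.
SE = √(0.011276096) = 0.1062.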